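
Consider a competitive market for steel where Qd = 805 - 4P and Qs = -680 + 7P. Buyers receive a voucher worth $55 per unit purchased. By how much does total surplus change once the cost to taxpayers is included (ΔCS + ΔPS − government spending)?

Pre-subsidy: 805 - 4P = -680 + 7P gives P* = 135, Q* = 265.
With the rebate, buyers effectively pay Pb = Ps − 55, where Ps is the price sellers receive.
Demand in terms of Ps becomes Qd = 805 − 4(Ps − 55) = 1025 - 4Ps. Setting this equal to supply: 1025 - 4Ps = -680 + 7Ps, so Ps = 155.
Buyers pay Pb = 155 − 55 = 100; Q' = -680 + 7·155 = 405.
ΔCS = ½(265 + 405)(135 − 100) = 11725; ΔPS = ½(265 + 405)(155 − 135) = 6700.
Government spending = 55 × 405 = 22275.
Net change = 11725 + 6700 − 22275 = -3850. The loss equals the DWL triangle ½·55·140.

Net change in total surplus = -$3850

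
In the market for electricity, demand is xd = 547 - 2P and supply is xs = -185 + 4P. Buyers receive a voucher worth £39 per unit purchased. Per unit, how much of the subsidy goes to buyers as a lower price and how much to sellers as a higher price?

Pre-subsidy: 547 - 2P = -185 + 4P gives P* = 122, x* = 303.
With the rebate, buyers effectively pay Pb = Ps − 39, where Ps is the price sellers receive.
Demand in terms of Ps becomes xd = 547 − 2(Ps − 39) = 625 - 2Ps. Setting this equal to supply: 625 - 2Ps = -185 + 4Ps, so Ps = 135.
Buyers pay Pb = 135 − 39 = 96; x' = -185 + 4·135 = 355.
Buyers' price falls by P* − Pb = 122 − 96 = 26; sellers' price rises by Ps − P* = 135 − 122 = 13.

Buyers gain £26 per unit; sellers gain £13 per unit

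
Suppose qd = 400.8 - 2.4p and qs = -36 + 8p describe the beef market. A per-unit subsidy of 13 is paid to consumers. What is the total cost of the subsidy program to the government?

Government cost = 4212

Pre-subsidy: 400.8 - 2.4p = -36 + 8p gives p* = 42, q* = 300.
With the rebate, buyers effectively pay pb = ps − 13, where ps is the price sellers receive.
Demand in terms of ps becomes qd = 400.8 − 2.4(ps − 13) = 432 - 2.4ps. Setting this equal to supply: 432 - 2.4ps = -36 + 8ps, so ps = 45.
Buyers pay pb = 45 − 13 = 32; q' = -36 + 8·45 = 324.
Government outlay = subsidy × quantity = 13 × 324 = 4212.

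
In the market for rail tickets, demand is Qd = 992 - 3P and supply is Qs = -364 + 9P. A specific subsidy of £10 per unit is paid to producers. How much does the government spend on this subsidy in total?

Pre-subsidy: 992 - 3P = -364 + 9P gives P* = 113, Q* = 653.
With the subsidy, sellers receive Ps = Pb + 10 for each unit, where Pb is the price buyers pay.
Supply in terms of Pb becomes Qs = -364 + 9(Pb + 10) = -274 + 9Pb. Setting this equal to demand: 992 - 3Pb = -274 + 9Pb, so Pb = 105.5.
Sellers receive Ps = 105.5 + 10 = 115.5; Q' = 992 − 3·105.5 = 675.5.
Government outlay = subsidy × quantity = 10 × 675.5 = 6755.

Government cost = £6755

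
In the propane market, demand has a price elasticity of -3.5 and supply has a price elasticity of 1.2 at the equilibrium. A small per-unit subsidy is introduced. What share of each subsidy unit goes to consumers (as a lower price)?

For a small subsidy around the equilibrium, the benefit split depends on the relative slopes, which at a point are proportional to the elasticities.
Buyer share = εs/(εs + |εd|) = 1.2/(1.2 + 3.5) = 12/47; seller share = |εd|/(εs + |εd|) = 35/47.

Consumer share = 12/47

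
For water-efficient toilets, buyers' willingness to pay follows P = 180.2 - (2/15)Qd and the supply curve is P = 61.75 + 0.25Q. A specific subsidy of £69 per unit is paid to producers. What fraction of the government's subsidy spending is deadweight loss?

DWL / government spending = 30/163

Pre-subsidy: 180.2 - (2/15)Q = 61.75 + 0.25Q gives Q* = 309 and P* = 139.
With the subsidy, sellers receive Ps = Pb + 69 for each unit, where Pb is the price buyers pay.
On the curves, Pb = 180.2 - (2/15)Q and Ps = 61.75 + 0.25Q; the wedge Ps − Pb = 69 gives 61.75 + 0.25Q − (180.2 - (2/15)Q) = 69, so Q' = 489.
Then Pb = 180.2 − (2/15)·489 = 115 and Ps = 61.75 + 0.25·489 = 184.
ΔCS = ½(309 + 489)(139 − 115) = 9576; ΔPS = ½(309 + 489)(184 − 139) = 17955.
Government spending = 69 × 489 = 33741.
DWL = ½ × 69 × (489 − 309) = 6210; fraction = 6210 / 33741 = 30/163.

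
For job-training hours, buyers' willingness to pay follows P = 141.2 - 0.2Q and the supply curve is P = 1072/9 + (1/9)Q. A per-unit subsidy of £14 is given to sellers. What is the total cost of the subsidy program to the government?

Pre-subsidy: 141.2 - 0.2Q = 1072/9 + (1/9)Q gives Q* = 71 and P* = 127.
With the subsidy, sellers receive Ps = Pb + 14 for each unit, where Pb is the price buyers pay.
On the curves, Pb = 141.2 - 0.2Q and Ps = 1072/9 + (1/9)Q; the wedge Ps − Pb = 14 gives 1072/9 + (1/9)Q − (141.2 - 0.2Q) = 14, so Q' = 116.
Then Pb = 141.2 − 0.2·116 = 118 and Ps = 1072/9 + (1/9)·116 = 132.
Government outlay = subsidy × quantity = 14 × 116 = 1624.

Government cost = £1624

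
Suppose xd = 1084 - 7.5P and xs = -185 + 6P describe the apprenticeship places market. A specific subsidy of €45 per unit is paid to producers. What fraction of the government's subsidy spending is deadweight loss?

DWL / government spending = 75/529

Pre-subsidy: 1084 - 7.5P = -185 + 6P gives P* = 94, x* = 379.
With the subsidy, sellers receive Ps = Pb + 45 for each unit, where Pb is the price buyers pay.
Supply in terms of Pb becomes xs = -185 + 6(Pb + 45) = 85 + 6Pb. Setting this equal to demand: 1084 - 7.5Pb = 85 + 6Pb, so Pb = 74.
Sellers receive Ps = 74 + 45 = 119; x' = 1084 − 7.5·74 = 529.
ΔCS = ½(379 + 529)(94 − 74) = 9080; ΔPS = ½(379 + 529)(119 − 94) = 11350.
Government spending = 45 × 529 = 23805.
DWL = ½ × 45 × (529 − 379) = 3375; fraction = 3375 / 23805 = 75/529.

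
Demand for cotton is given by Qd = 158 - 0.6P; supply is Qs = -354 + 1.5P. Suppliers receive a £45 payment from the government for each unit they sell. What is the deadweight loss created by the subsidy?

Pre-subsidy: 158 - 0.6P = -354 + 1.5P gives P* = 5120/21, Q* = 82/7.
With the subsidy, sellers receive Ps = Pb + 45 for each unit, where Pb is the price buyers pay.
Supply in terms of Pb becomes Qs = -354 + 1.5(Pb + 45) = -286.5 + 1.5Pb. Setting this equal to demand: 158 - 0.6Pb = -286.5 + 1.5Pb, so Pb = 635/3.
Sellers receive Ps = 635/3 + 45 = 770/3; Q' = 158 − 0.6·(635/3) = 31.
The subsidy expands output by 31 − 82/7 = 135/7 past the efficient level; on those units the gap between marginal cost and willingness to pay runs from 0 up to 45.
DWL = ½ × 45 × 135/7 = 6075/14.

Deadweight loss = 6075/14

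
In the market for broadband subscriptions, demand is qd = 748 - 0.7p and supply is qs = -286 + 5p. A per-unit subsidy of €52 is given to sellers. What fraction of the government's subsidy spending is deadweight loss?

DWL / government spending = 455/18609

Pre-subsidy: 748 - 0.7p = -286 + 5p gives p* = 10340/57, q* = 35398/57.
With the subsidy, sellers receive ps = pb + 52 for each unit, where pb is the price buyers pay.
Supply in terms of pb becomes qs = -286 + 5(pb + 52) = -26 + 5pb. Setting this equal to demand: 748 - 0.7pb = -26 + 5pb, so pb = 2580/19.
Sellers receive ps = 2580/19 + 52 = 3568/19; q' = 748 − 0.7·(2580/19) = 12406/19.
ΔCS = ½(35398/57 + 12406/19)(10340/57 − 2580/19) = 94400800/3249; ΔPS = ½(35398/57 + 12406/19)(3568/19 − 10340/57) = 13216112/3249.
Government spending = 52 × 12406/19 = 645112/19.
DWL = ½ × 52 × (12406/19 − 35398/57) = 47320/57; fraction = (47320/57) / (645112/19) = 455/18609.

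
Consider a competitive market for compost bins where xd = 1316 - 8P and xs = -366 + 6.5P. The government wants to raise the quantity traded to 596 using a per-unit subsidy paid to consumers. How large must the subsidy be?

At x = 596, invert demand for the buyer price: Pb = (1316 − 596)/8 = 90; invert supply for the seller price: Ps = (596 − (-366))/6.5 = 148.
The subsidy must fill the gap: s = Ps − Pb = 148 − 90 = 58.

Required subsidy s = 58 per unit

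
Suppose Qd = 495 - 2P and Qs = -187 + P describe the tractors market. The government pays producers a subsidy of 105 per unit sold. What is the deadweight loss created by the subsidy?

Deadweight loss = 3675

Pre-subsidy: 495 - 2P = -187 + P gives P* = 682/3, Q* = 121/3.
With the subsidy, sellers receive Ps = Pb + 105 for each unit, where Pb is the price buyers pay.
Supply in terms of Pb becomes Qs = -187 + 1(Pb + 105) = -82 + Pb. Setting this equal to demand: 495 - 2Pb = -82 + Pb, so Pb = 577/3.
Sellers receive Ps = 577/3 + 105 = 892/3; Q' = 495 − 2·(577/3) = 331/3.
The subsidy expands output by 331/3 − 121/3 = 70 past the efficient level; on those units the gap between marginal cost and willingness to pay runs from 0 up to 105.
DWL = ½ × 105 × 70 = 3675.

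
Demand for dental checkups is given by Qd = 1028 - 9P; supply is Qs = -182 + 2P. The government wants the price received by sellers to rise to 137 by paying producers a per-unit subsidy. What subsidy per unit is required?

At a seller price of 137, quantity supplied is -182 + 2·137 = 92.
Buyers absorb 92 only when they pay Pb with 1028 − 9·Pb = 92, i.e. Pb = 104.
s = Ps − Pb = 137 − 104 = 33.

Required subsidy s = 33 per unit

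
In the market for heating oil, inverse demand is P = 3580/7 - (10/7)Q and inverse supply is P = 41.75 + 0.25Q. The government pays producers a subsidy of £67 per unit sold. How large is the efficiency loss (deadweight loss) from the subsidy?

Deadweight loss = 62846/47

Pre-subsidy: 3580/7 - (10/7)Q = 41.75 + 0.25Q gives Q* = 13151/47 and P* = 5250/47.
With the subsidy, sellers receive Ps = Pb + 67 for each unit, where Pb is the price buyers pay.
On the curves, Pb = 3580/7 - (10/7)Q and Ps = 41.75 + 0.25Q; the wedge Ps − Pb = 67 gives 41.75 + 0.25Q − (3580/7 - (10/7)Q) = 67, so Q' = 15027/47.
Then Pb = 3580/7 − (10/7)·(15027/47) = 2570/47 and Ps = 41.75 + 0.25·(15027/47) = 5719/47.
The subsidy expands output by 15027/47 − 13151/47 = 1876/47 past the efficient level; on those units the gap between marginal cost and willingness to pay runs from 0 up to 67.
DWL = ½ × 67 × 1876/47 = 62846/47.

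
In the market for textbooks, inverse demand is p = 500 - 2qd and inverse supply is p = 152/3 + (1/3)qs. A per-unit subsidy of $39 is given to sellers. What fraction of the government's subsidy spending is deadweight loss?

DWL / government spending = 117/2930

Pre-subsidy: 500 - 2q = 152/3 + (1/3)q gives q* = 1348/7 and p* = 804/7.
With the subsidy, sellers receive ps = pb + 39 for each unit, where pb is the price buyers pay.
On the curves, pb = 500 - 2q and ps = 152/3 + (1/3)q; the wedge ps − pb = 39 gives 152/3 + (1/3)q − (500 - 2q) = 39, so q' = 1465/7.
Then pb = 500 − 2·(1465/7) = 570/7 and ps = 152/3 + (1/3)·(1465/7) = 843/7.
ΔCS = ½(1348/7 + 1465/7)(804/7 − 570/7) = 329121/49; ΔPS = ½(1348/7 + 1465/7)(843/7 − 804/7) = 109707/98.
Government spending = 39 × 1465/7 = 57135/7.
DWL = ½ × 39 × (1465/7 − 1348/7) = 4563/14; fraction = (4563/14) / (57135/7) = 117/2930.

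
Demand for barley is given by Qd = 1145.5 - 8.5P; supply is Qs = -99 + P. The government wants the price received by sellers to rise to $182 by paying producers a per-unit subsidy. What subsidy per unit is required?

At a seller price of 182, quantity supplied is -99 + 1·182 = 83.
Buyers absorb 83 only when they pay Pb with 1145.5 − 8.5·Pb = 83, i.e. Pb = 125.
s = Ps − Pb = 182 − 125 = 57.

Required subsidy s = $57 per unit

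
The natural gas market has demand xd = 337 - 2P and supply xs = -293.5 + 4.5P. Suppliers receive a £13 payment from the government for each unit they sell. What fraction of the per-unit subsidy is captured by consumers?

Consumer share = 9/13

Pre-subsidy: 337 - 2P = -293.5 + 4.5P gives P* = 97, x* = 143.
With the subsidy, sellers receive Ps = Pb + 13 for each unit, where Pb is the price buyers pay.
Supply in terms of Pb becomes xs = -293.5 + 4.5(Pb + 13) = -235 + 4.5Pb. Setting this equal to demand: 337 - 2Pb = -235 + 4.5Pb, so Pb = 88.
Sellers receive Ps = 88 + 13 = 101; x' = 337 − 2·88 = 161.
Buyers' price falls by P* − Pb = 97 − 88 = 9; sellers' price rises by Ps − P* = 101 − 97 = 4.
So consumers capture 9/13 = 9/13 of each unit of subsidy.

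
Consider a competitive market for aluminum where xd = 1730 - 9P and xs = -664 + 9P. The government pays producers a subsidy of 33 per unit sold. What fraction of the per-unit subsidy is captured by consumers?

Pre-subsidy: 1730 - 9P = -664 + 9P gives P* = 133, x* = 533.
With the subsidy, sellers receive Ps = Pb + 33 for each unit, where Pb is the price buyers pay.
Supply in terms of Pb becomes xs = -664 + 9(Pb + 33) = -367 + 9Pb. Setting this equal to demand: 1730 - 9Pb = -367 + 9Pb, so Pb = 116.5.
Sellers receive Ps = 116.5 + 33 = 149.5; x' = 1730 − 9·116.5 = 681.5.
Buyers' price falls by P* − Pb = 133 − 116.5 = 16.5; sellers' price rises by Ps − P* = 149.5 − 133 = 16.5.
So consumers capture 16.5/33 = 0.5 of each unit of subsidy.

Consumer share = 0.5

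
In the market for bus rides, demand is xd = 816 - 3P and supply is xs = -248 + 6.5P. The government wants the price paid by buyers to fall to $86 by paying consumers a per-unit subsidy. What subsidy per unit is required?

At a buyer price of 86, quantity demanded is 816 − 3·86 = 558.
Sellers supply 558 only when they receive Ps with -248 + 6.5·Ps = 558, i.e. Ps = 124.
s = Ps − Pb = 124 − 86 = 38.

Required subsidy s = $38 per unit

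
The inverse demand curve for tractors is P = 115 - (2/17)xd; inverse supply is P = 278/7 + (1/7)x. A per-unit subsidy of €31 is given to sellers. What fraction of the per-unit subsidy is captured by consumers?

Pre-subsidy: 115 - (2/17)x = 278/7 + (1/7)x gives x* = 289 and P* = 81.
With the subsidy, sellers receive Ps = Pb + 31 for each unit, where Pb is the price buyers pay.
On the curves, Pb = 115 - (2/17)x and Ps = 278/7 + (1/7)x; the wedge Ps − Pb = 31 gives 278/7 + (1/7)x − (115 - (2/17)x) = 31, so x' = 408.
Then Pb = 115 − (2/17)·408 = 67 and Ps = 278/7 + (1/7)·408 = 98.
Buyers' price falls by P* − Pb = 81 − 67 = 14; sellers' price rises by Ps − P* = 98 − 81 = 17.
So consumers capture 14/31 = 14/31 of each unit of subsidy.

Consumer share = 14/31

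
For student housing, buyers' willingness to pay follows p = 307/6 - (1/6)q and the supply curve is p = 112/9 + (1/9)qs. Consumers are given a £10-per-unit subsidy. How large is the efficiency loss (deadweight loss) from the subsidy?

Deadweight loss = £180

Pre-subsidy: 307/6 - (1/6)q = 112/9 + (1/9)q gives q* = 139.4 and p* = 419/15.
With the rebate, buyers effectively pay pb = ps − 10, where ps is the price sellers receive.
On the curves, pb = 307/6 - (1/6)q and ps = 112/9 + (1/9)q; the wedge ps − pb = 10 gives 112/9 + (1/9)q − (307/6 - (1/6)q) = 10, so q' = 175.4.
Then pb = 307/6 − (1/6)·175.4 = 329/15 and ps = 112/9 + (1/9)·175.4 = 479/15.
The subsidy expands output by 175.4 − 139.4 = 36 past the efficient level; on those units the gap between marginal cost and willingness to pay runs from 0 up to 10.
DWL = ½ × 10 × 36 = 180.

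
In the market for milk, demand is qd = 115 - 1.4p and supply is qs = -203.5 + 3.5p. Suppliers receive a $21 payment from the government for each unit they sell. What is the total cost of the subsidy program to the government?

Pre-subsidy: 115 - 1.4p = -203.5 + 3.5p gives p* = 65, q* = 24.
With the subsidy, sellers receive ps = pb + 21 for each unit, where pb is the price buyers pay.
Supply in terms of pb becomes qs = -203.5 + 3.5(pb + 21) = -130 + 3.5pb. Setting this equal to demand: 115 - 1.4pb = -130 + 3.5pb, so pb = 50.
Sellers receive ps = 50 + 21 = 71; q' = 115 − 1.4·50 = 45.
Government outlay = subsidy × quantity = 21 × 45 = 945.

Government cost = $945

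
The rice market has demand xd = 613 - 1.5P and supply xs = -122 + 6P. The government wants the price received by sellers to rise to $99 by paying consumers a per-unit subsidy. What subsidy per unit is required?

Required subsidy s = $5 per unit

At a seller price of 99, quantity supplied is -122 + 6·99 = 472.
Buyers absorb 472 only when they pay Pb with 613 − 1.5·Pb = 472, i.e. Pb = 94.
s = Ps − Pb = 99 − 94 = 5.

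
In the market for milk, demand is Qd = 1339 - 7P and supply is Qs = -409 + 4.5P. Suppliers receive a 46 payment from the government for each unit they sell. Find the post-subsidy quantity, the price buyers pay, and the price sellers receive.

Q' = 401; buyers pay 134; sellers receive 180

Pre-subsidy: 1339 - 7P = -409 + 4.5P gives P* = 152, Q* = 275.
With the subsidy, sellers receive Ps = Pb + 46 for each unit, where Pb is the price buyers pay.
Supply in terms of Pb becomes Qs = -409 + 4.5(Pb + 46) = -202 + 4.5Pb. Setting this equal to demand: 1339 - 7Pb = -202 + 4.5Pb, so Pb = 134.
Sellers receive Ps = 134 + 46 = 180; Q' = 1339 − 7·134 = 401.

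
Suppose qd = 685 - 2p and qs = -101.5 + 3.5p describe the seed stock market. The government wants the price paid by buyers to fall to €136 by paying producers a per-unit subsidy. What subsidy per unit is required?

At a buyer price of 136, quantity demanded is 685 − 2·136 = 413.
Sellers supply 413 only when they receive ps with -101.5 + 3.5·ps = 413, i.e. ps = 147.
s = ps − pb = 147 − 136 = 11.

Required subsidy s = €11 per unit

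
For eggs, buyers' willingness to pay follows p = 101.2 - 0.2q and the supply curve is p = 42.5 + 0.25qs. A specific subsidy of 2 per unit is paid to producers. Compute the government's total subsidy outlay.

Government cost = 2428/9

Pre-subsidy: 101.2 - 0.2q = 42.5 + 0.25q gives q* = 1174/9 and p* = 676/9.
With the subsidy, sellers receive ps = pb + 2 for each unit, where pb is the price buyers pay.
On the curves, pb = 101.2 - 0.2q and ps = 42.5 + 0.25q; the wedge ps − pb = 2 gives 42.5 + 0.25q − (101.2 - 0.2q) = 2, so q' = 1214/9.
Then pb = 101.2 − 0.2·(1214/9) = 668/9 and ps = 42.5 + 0.25·(1214/9) = 686/9.
Government outlay = subsidy × quantity = 2 × 1214/9 = 2428/9.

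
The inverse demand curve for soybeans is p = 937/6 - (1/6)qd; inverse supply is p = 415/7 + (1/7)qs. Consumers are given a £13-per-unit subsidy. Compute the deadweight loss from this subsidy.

Pre-subsidy: 937/6 - (1/6)q = 415/7 + (1/7)q gives q* = 313 and p* = 104.
With the rebate, buyers effectively pay pb = ps − 13, where ps is the price sellers receive.
On the curves, pb = 937/6 - (1/6)q and ps = 415/7 + (1/7)q; the wedge ps − pb = 13 gives 415/7 + (1/7)q − (937/6 - (1/6)q) = 13, so q' = 355.
Then pb = 937/6 − (1/6)·355 = 97 and ps = 415/7 + (1/7)·355 = 110.
The subsidy expands output by 355 − 313 = 42 past the efficient level; on those units the gap between marginal cost and willingness to pay runs from 0 up to 13.
DWL = ½ × 13 × 42 = 273.

Deadweight loss = £273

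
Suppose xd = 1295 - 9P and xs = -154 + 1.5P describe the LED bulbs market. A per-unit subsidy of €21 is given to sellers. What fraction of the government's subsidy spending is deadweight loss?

DWL / government spending = 0.16875

Pre-subsidy: 1295 - 9P = -154 + 1.5P gives P* = 138, x* = 53.
With the subsidy, sellers receive Ps = Pb + 21 for each unit, where Pb is the price buyers pay.
Supply in terms of Pb becomes xs = -154 + 1.5(Pb + 21) = -122.5 + 1.5Pb. Setting this equal to demand: 1295 - 9Pb = -122.5 + 1.5Pb, so Pb = 135.
Sellers receive Ps = 135 + 21 = 156; x' = 1295 − 9·135 = 80.
ΔCS = ½(53 + 80)(138 − 135) = 199.5; ΔPS = ½(53 + 80)(156 − 138) = 1197.
Government spending = 21 × 80 = 1680.
DWL = ½ × 21 × (80 − 53) = 283.5; fraction = 283.5 / 1680 = 0.16875.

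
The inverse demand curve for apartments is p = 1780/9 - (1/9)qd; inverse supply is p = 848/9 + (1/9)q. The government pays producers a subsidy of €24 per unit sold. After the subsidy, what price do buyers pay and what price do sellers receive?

Pre-subsidy: 1780/9 - (1/9)q = 848/9 + (1/9)q gives q* = 466 and p* = 146.
With the subsidy, sellers receive ps = pb + 24 for each unit, where pb is the price buyers pay.
On the curves, pb = 1780/9 - (1/9)q and ps = 848/9 + (1/9)q; the wedge ps − pb = 24 gives 848/9 + (1/9)q − (1780/9 - (1/9)q) = 24, so q' = 574.
Then pb = 1780/9 − (1/9)·574 = 134 and ps = 848/9 + (1/9)·574 = 158.

Buyers pay €134; sellers receive €158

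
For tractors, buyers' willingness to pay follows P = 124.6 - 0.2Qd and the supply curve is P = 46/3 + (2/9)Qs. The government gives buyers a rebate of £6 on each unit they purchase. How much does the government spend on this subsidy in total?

Government cost = £1638

Pre-subsidy: 124.6 - 0.2Q = 46/3 + (2/9)Q gives Q* = 4917/19 and P* = 1384/19.
With the rebate, buyers effectively pay Pb = Ps − 6, where Ps is the price sellers receive.
On the curves, Pb = 124.6 - 0.2Q and Ps = 46/3 + (2/9)Q; the wedge Ps − Pb = 6 gives 46/3 + (2/9)Q − (124.6 - 0.2Q) = 6, so Q' = 273.
Then Pb = 124.6 − 0.2·273 = 70 and Ps = 46/3 + (2/9)·273 = 76.
Government outlay = subsidy × quantity = 6 × 273 = 1638.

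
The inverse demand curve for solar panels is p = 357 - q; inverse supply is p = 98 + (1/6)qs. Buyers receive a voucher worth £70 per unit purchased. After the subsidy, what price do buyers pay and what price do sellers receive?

Buyers pay £75; sellers receive £145

Pre-subsidy: 357 - q = 98 + (1/6)q gives q* = 222 and p* = 135.
With the rebate, buyers effectively pay pb = ps − 70, where ps is the price sellers receive.
On the curves, pb = 357 - q and ps = 98 + (1/6)q; the wedge ps − pb = 70 gives 98 + (1/6)q − (357 - q) = 70, so q' = 282.
Then pb = 357 − 1·282 = 75 and ps = 98 + (1/6)·282 = 145.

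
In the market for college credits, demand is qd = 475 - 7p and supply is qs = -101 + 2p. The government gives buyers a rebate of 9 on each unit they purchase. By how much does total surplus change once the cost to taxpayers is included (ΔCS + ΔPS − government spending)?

Pre-subsidy: 475 - 7p = -101 + 2p gives p* = 64, q* = 27.
With the rebate, buyers effectively pay pb = ps − 9, where ps is the price sellers receive.
Demand in terms of ps becomes qd = 475 − 7(ps − 9) = 538 - 7ps. Setting this equal to supply: 538 - 7ps = -101 + 2ps, so ps = 71.
Buyers pay pb = 71 − 9 = 62; q' = -101 + 2·71 = 41.
ΔCS = ½(27 + 41)(64 − 62) = 68; ΔPS = ½(27 + 41)(71 − 64) = 238.
Government spending = 9 × 41 = 369.
Net change = 68 + 238 − 369 = -63. The loss equals the DWL triangle ½·9·14.

Net change in total surplus = -63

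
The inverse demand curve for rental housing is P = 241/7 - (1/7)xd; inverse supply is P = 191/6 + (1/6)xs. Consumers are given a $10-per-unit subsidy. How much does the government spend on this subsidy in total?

Pre-subsidy: 241/7 - (1/7)x = 191/6 + (1/6)x gives x* = 109/13 and P* = 432/13.
With the rebate, buyers effectively pay Pb = Ps − 10, where Ps is the price sellers receive.
On the curves, Pb = 241/7 - (1/7)x and Ps = 191/6 + (1/6)x; the wedge Ps − Pb = 10 gives 191/6 + (1/6)x − (241/7 - (1/7)x) = 10, so x' = 529/13.
Then Pb = 241/7 − (1/7)·(529/13) = 372/13 and Ps = 191/6 + (1/6)·(529/13) = 502/13.
Government outlay = subsidy × quantity = 10 × 529/13 = 5290/13.

Government cost = 5290/13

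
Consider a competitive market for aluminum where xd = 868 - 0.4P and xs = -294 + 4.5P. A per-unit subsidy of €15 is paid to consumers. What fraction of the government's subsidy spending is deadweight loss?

Pre-subsidy: 868 - 0.4P = -294 + 4.5P gives P* = 1660/7, x* = 5412/7.
With the rebate, buyers effectively pay Pb = Ps − 15, where Ps is the price sellers receive.
Demand in terms of Ps becomes xd = 868 − 0.4(Ps − 15) = 874 - 0.4Ps. Setting this equal to supply: 874 - 0.4Ps = -294 + 4.5Ps, so Ps = 11680/49.
Buyers pay Pb = 11680/49 − 15 = 10945/49; x' = -294 + 4.5·(11680/49) = 38154/49.
ΔCS = ½(5412/7 + 38154/49)(1660/7 − 10945/49) = 25662825/2401; ΔPS = ½(5412/7 + 38154/49)(11680/49 − 1660/7) = 2281140/2401.
Government spending = 15 × 38154/49 = 572310/49.
DWL = ½ × 15 × (38154/49 − 5412/7) = 2025/49; fraction = (2025/49) / (572310/49) = 45/12718.

DWL / government spending = 45/12718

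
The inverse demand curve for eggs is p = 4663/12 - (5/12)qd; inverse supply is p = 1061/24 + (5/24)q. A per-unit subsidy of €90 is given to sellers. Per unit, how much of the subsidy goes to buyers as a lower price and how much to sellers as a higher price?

Pre-subsidy: 4663/12 - (5/12)q = 1061/24 + (5/24)q gives q* = 551 and p* = 159.
With the subsidy, sellers receive ps = pb + 90 for each unit, where pb is the price buyers pay.
On the curves, pb = 4663/12 - (5/12)q and ps = 1061/24 + (5/24)q; the wedge ps − pb = 90 gives 1061/24 + (5/24)q − (4663/12 - (5/12)q) = 90, so q' = 695.
Then pb = 4663/12 − (5/12)·695 = 99 and ps = 1061/24 + (5/24)·695 = 189.
Buyers' price falls by p* − pb = 159 − 99 = 60; sellers' price rises by ps − p* = 189 − 159 = 30.

Buyers gain €60 per unit; sellers gain €30 per unit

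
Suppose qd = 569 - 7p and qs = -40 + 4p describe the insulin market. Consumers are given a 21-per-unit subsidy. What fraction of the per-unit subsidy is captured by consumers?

Consumer share = 4/11

Pre-subsidy: 569 - 7p = -40 + 4p gives p* = 609/11, q* = 1996/11.
With the rebate, buyers effectively pay pb = ps − 21, where ps is the price sellers receive.
Demand in terms of ps becomes qd = 569 − 7(ps − 21) = 716 - 7ps. Setting this equal to supply: 716 - 7ps = -40 + 4ps, so ps = 756/11.
Buyers pay pb = 756/11 − 21 = 525/11; q' = -40 + 4·(756/11) = 2584/11.
Buyers' price falls by p* − pb = 609/11 − 525/11 = 84/11; sellers' price rises by ps − p* = 756/11 − 609/11 = 147/11.
So consumers capture (84/11)/21 = 4/11 of each unit of subsidy.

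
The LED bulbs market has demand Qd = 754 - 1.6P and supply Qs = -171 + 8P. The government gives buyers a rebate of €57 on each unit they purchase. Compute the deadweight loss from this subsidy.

Pre-subsidy: 754 - 1.6P = -171 + 8P gives P* = 4625/48, Q* = 3599/6.
With the rebate, buyers effectively pay Pb = Ps − 57, where Ps is the price sellers receive.
Demand in terms of Ps becomes Qd = 754 − 1.6(Ps − 57) = 845.2 - 1.6Ps. Setting this equal to supply: 845.2 - 1.6Ps = -171 + 8Ps, so Ps = 5081/48.
Buyers pay Pb = 5081/48 − 57 = 2345/48; Q' = -171 + 8·(5081/48) = 4055/6.
The subsidy expands output by 4055/6 − 3599/6 = 76 past the efficient level; on those units the gap between marginal cost and willingness to pay runs from 0 up to 57.
DWL = ½ × 57 × 76 = 2166.

Deadweight loss = €2166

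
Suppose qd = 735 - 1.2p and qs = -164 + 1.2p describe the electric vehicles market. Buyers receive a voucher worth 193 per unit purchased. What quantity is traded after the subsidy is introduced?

Pre-subsidy: 735 - 1.2p = -164 + 1.2p gives p* = 4495/12, q* = 285.5.
With the rebate, buyers effectively pay pb = ps − 193, where ps is the price sellers receive.
Demand in terms of ps becomes qd = 735 − 1.2(ps − 193) = 966.6 - 1.2ps. Setting this equal to supply: 966.6 - 1.2ps = -164 + 1.2ps, so ps = 5653/12.
Buyers pay pb = 5653/12 − 193 = 3337/12; q' = -164 + 1.2·(5653/12) = 401.3.

q' = 401.3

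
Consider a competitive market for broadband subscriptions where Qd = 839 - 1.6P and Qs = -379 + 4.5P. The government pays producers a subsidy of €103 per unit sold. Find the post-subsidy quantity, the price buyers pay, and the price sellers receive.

Pre-subsidy: 839 - 1.6P = -379 + 4.5P gives P* = 12180/61, Q* = 31691/61.
With the subsidy, sellers receive Ps = Pb + 103 for each unit, where Pb is the price buyers pay.
Supply in terms of Pb becomes Qs = -379 + 4.5(Pb + 103) = 84.5 + 4.5Pb. Setting this equal to demand: 839 - 1.6Pb = 84.5 + 4.5Pb, so Pb = 7545/61.
Sellers receive Ps = 7545/61 + 103 = 13828/61; Q' = 839 − 1.6·(7545/61) = 39107/61.

Q' = 39107/61; buyers pay 7545/61; sellers receive 13828/61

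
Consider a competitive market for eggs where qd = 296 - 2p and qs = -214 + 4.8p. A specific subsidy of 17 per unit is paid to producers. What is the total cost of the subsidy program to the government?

Government cost = 2890

Pre-subsidy: 296 - 2p = -214 + 4.8p gives p* = 75, q* = 146.
With the subsidy, sellers receive ps = pb + 17 for each unit, where pb is the price buyers pay.
Supply in terms of pb becomes qs = -214 + 4.8(pb + 17) = -132.4 + 4.8pb. Setting this equal to demand: 296 - 2pb = -132.4 + 4.8pb, so pb = 63.
Sellers receive ps = 63 + 17 = 80; q' = 296 − 2·63 = 170.
Government outlay = subsidy × quantity = 17 × 170 = 2890.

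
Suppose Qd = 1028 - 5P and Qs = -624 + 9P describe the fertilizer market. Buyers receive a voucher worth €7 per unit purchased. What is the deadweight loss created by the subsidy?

Deadweight loss = €78.75

Pre-subsidy: 1028 - 5P = -624 + 9P gives P* = 118, Q* = 438.
With the rebate, buyers effectively pay Pb = Ps − 7, where Ps is the price sellers receive.
Demand in terms of Ps becomes Qd = 1028 − 5(Ps − 7) = 1063 - 5Ps. Setting this equal to supply: 1063 - 5Ps = -624 + 9Ps, so Ps = 120.5.
Buyers pay Pb = 120.5 − 7 = 113.5; Q' = -624 + 9·120.5 = 460.5.
The subsidy expands output by 460.5 − 438 = 22.5 past the efficient level; on those units the gap between marginal cost and willingness to pay runs from 0 up to 7.
DWL = ½ × 7 × 22.5 = 78.75.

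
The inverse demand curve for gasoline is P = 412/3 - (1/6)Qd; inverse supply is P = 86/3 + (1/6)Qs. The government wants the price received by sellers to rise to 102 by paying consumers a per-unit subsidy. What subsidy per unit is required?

Required subsidy s = 38 per unit

At a seller price of 102, quantity supplied is -172 + 6·102 = 440.
Buyers absorb 440 only when they pay Pb = 412/3 − (1/6)·440 = 64.
s = Ps − Pb = 102 − 64 = 38.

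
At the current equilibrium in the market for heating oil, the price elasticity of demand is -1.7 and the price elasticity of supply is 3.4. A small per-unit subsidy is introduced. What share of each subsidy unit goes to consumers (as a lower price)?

For a small subsidy around the equilibrium, the benefit split depends on the relative slopes, which at a point are proportional to the elasticities.
Buyer share = εs/(εs + |εd|) = 3.4/(3.4 + 1.7) = 2/3; seller share = |εd|/(εs + |εd|) = 1/3.

Consumer share = 2/3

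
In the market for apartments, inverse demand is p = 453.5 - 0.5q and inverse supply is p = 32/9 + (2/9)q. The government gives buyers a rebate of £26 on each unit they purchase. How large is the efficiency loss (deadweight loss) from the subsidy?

Pre-subsidy: 453.5 - 0.5q = 32/9 + (2/9)q gives q* = 623 and p* = 142.
With the rebate, buyers effectively pay pb = ps − 26, where ps is the price sellers receive.
On the curves, pb = 453.5 - 0.5q and ps = 32/9 + (2/9)q; the wedge ps − pb = 26 gives 32/9 + (2/9)q − (453.5 - 0.5q) = 26, so q' = 659.
Then pb = 453.5 − 0.5·659 = 124 and ps = 32/9 + (2/9)·659 = 150.
The subsidy expands output by 659 − 623 = 36 past the efficient level; on those units the gap between marginal cost and willingness to pay runs from 0 up to 26.
DWL = ½ × 26 × 36 = 468.

Deadweight loss = £468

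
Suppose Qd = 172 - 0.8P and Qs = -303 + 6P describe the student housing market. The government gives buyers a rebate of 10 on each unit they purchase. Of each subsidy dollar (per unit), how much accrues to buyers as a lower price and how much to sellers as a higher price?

Pre-subsidy: 172 - 0.8P = -303 + 6P gives P* = 2375/34, Q* = 1974/17.
With the rebate, buyers effectively pay Pb = Ps − 10, where Ps is the price sellers receive.
Demand in terms of Ps becomes Qd = 172 − 0.8(Ps − 10) = 180 - 0.8Ps. Setting this equal to supply: 180 - 0.8Ps = -303 + 6Ps, so Ps = 2415/34.
Buyers pay Pb = 2415/34 − 10 = 2075/34; Q' = -303 + 6·(2415/34) = 2094/17.
Buyers' price falls by P* − Pb = 2375/34 − 2075/34 = 150/17; sellers' price rises by Ps − P* = 2415/34 − 2375/34 = 20/17.

Buyers gain 150/17 per unit; sellers gain 20/17 per unit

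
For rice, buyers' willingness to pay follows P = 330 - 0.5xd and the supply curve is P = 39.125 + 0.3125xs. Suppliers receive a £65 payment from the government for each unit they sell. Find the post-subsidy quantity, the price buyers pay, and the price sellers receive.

Pre-subsidy: 330 - 0.5x = 39.125 + 0.3125x gives x* = 358 and P* = 151.
With the subsidy, sellers receive Ps = Pb + 65 for each unit, where Pb is the price buyers pay.
On the curves, Pb = 330 - 0.5x and Ps = 39.125 + 0.3125x; the wedge Ps − Pb = 65 gives 39.125 + 0.3125x − (330 - 0.5x) = 65, so x' = 438.
Then Pb = 330 − 0.5·438 = 111 and Ps = 39.125 + 0.3125·438 = 176.

x' = 438; buyers pay £111; sellers receive £176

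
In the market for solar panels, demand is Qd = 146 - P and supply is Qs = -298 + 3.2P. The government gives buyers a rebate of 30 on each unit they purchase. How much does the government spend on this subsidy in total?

Pre-subsidy: 146 - P = -298 + 3.2P gives P* = 740/7, Q* = 282/7.
With the rebate, buyers effectively pay Pb = Ps − 30, where Ps is the price sellers receive.
Demand in terms of Ps becomes Qd = 146 − 1(Ps − 30) = 176 - Ps. Setting this equal to supply: 176 - Ps = -298 + 3.2Ps, so Ps = 790/7.
Buyers pay Pb = 790/7 − 30 = 580/7; Q' = -298 + 3.2·(790/7) = 442/7.
Government outlay = subsidy × quantity = 30 × 442/7 = 13260/7.

Government cost = 13260/7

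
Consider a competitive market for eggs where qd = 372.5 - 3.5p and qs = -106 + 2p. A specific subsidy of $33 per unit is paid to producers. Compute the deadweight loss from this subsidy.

Pre-subsidy: 372.5 - 3.5p = -106 + 2p gives p* = 87, q* = 68.
With the subsidy, sellers receive ps = pb + 33 for each unit, where pb is the price buyers pay.
Supply in terms of pb becomes qs = -106 + 2(pb + 33) = -40 + 2pb. Setting this equal to demand: 372.5 - 3.5pb = -40 + 2pb, so pb = 75.
Sellers receive ps = 75 + 33 = 108; q' = 372.5 − 3.5·75 = 110.
The subsidy expands output by 110 − 68 = 42 past the efficient level; on those units the gap between marginal cost and willingness to pay runs from 0 up to 33.
DWL = ½ × 33 × 42 = 693.

Deadweight loss = $693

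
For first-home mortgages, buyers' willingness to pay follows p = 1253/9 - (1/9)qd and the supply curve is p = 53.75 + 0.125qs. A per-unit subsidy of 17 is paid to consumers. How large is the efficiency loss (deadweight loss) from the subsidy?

Pre-subsidy: 1253/9 - (1/9)q = 53.75 + 0.125q gives q* = 362 and p* = 99.
With the rebate, buyers effectively pay pb = ps − 17, where ps is the price sellers receive.
On the curves, pb = 1253/9 - (1/9)q and ps = 53.75 + 0.125q; the wedge ps − pb = 17 gives 53.75 + 0.125q − (1253/9 - (1/9)q) = 17, so q' = 434.
Then pb = 1253/9 − (1/9)·434 = 91 and ps = 53.75 + 0.125·434 = 108.
The subsidy expands output by 434 − 362 = 72 past the efficient level; on those units the gap between marginal cost and willingness to pay runs from 0 up to 17.
DWL = ½ × 17 × 72 = 612.

Deadweight loss = 612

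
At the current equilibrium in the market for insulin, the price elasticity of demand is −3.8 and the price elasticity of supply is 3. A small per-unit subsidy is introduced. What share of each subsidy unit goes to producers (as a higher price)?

Producer share = 19/34

For a small subsidy around the equilibrium, the benefit split depends on the relative slopes, which at a point are proportional to the elasticities.
Buyer share = εs/(εs + |εd|) = 3/(3 + 3.8) = 15/34; seller share = |εd|/(εs + |εd|) = 19/34.
So producers capture 19/34 of the subsidy.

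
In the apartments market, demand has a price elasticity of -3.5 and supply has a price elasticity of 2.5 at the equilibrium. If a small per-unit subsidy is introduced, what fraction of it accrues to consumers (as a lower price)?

Consumer share = 5/12

For a small subsidy around the equilibrium, the benefit split depends on the relative slopes, which at a point are proportional to the elasticities.
Buyer share = εs/(εs + |εd|) = 2.5/(2.5 + 3.5) = 5/12; seller share = |εd|/(εs + |εd|) = 7/12.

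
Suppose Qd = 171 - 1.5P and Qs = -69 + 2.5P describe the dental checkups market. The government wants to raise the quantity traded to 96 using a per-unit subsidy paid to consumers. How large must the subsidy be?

Required subsidy s = 16 per unit

At Q = 96, invert demand for the buyer price: Pb = (171 − 96)/1.5 = 50; invert supply for the seller price: Ps = (96 − (-69))/2.5 = 66.
The subsidy must fill the gap: s = Ps − Pb = 66 − 50 = 16.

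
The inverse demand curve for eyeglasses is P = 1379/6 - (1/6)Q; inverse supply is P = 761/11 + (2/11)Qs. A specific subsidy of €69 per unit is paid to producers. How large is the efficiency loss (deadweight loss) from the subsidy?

Deadweight loss = €6831

Pre-subsidy: 1379/6 - (1/6)Q = 761/11 + (2/11)Q gives Q* = 461 and P* = 153.
With the subsidy, sellers receive Ps = Pb + 69 for each unit, where Pb is the price buyers pay.
On the curves, Pb = 1379/6 - (1/6)Q and Ps = 761/11 + (2/11)Q; the wedge Ps − Pb = 69 gives 761/11 + (2/11)Q − (1379/6 - (1/6)Q) = 69, so Q' = 659.
Then Pb = 1379/6 − (1/6)·659 = 120 and Ps = 761/11 + (2/11)·659 = 189.
The subsidy expands output by 659 − 461 = 198 past the efficient level; on those units the gap between marginal cost and willingness to pay runs from 0 up to 69.
DWL = ½ × 69 × 198 = 6831.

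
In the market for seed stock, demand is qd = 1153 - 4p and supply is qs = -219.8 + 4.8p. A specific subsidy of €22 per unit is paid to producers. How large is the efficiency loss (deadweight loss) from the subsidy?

Deadweight loss = €528

Pre-subsidy: 1153 - 4p = -219.8 + 4.8p gives p* = 156, q* = 529.
With the subsidy, sellers receive ps = pb + 22 for each unit, where pb is the price buyers pay.
Supply in terms of pb becomes qs = -219.8 + 4.8(pb + 22) = -114.2 + 4.8pb. Setting this equal to demand: 1153 - 4pb = -114.2 + 4.8pb, so pb = 144.
Sellers receive ps = 144 + 22 = 166; q' = 1153 − 4·144 = 577.
The subsidy expands output by 577 − 529 = 48 past the efficient level; on those units the gap between marginal cost and willingness to pay runs from 0 up to 22.
DWL = ½ × 22 × 48 = 528.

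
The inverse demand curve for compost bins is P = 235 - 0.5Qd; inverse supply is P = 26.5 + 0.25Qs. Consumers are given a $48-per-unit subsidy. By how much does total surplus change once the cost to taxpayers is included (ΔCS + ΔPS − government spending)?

Net change in total surplus = -$1536

Pre-subsidy: 235 - 0.5Q = 26.5 + 0.25Q gives Q* = 278 and P* = 96.
With the rebate, buyers effectively pay Pb = Ps − 48, where Ps is the price sellers receive.
On the curves, Pb = 235 - 0.5Q and Ps = 26.5 + 0.25Q; the wedge Ps − Pb = 48 gives 26.5 + 0.25Q − (235 - 0.5Q) = 48, so Q' = 342.
Then Pb = 235 − 0.5·342 = 64 and Ps = 26.5 + 0.25·342 = 112.
ΔCS = ½(278 + 342)(96 − 64) = 9920; ΔPS = ½(278 + 342)(112 − 96) = 4960.
Government spending = 48 × 342 = 16416.
Net change = 9920 + 4960 − 16416 = -1536. The loss equals the DWL triangle ½·48·64.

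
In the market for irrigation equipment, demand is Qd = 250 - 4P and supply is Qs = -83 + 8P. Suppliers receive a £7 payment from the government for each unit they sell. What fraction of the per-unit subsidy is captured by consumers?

Pre-subsidy: 250 - 4P = -83 + 8P gives P* = 27.75, Q* = 139.
With the subsidy, sellers receive Ps = Pb + 7 for each unit, where Pb is the price buyers pay.
Supply in terms of Pb becomes Qs = -83 + 8(Pb + 7) = -27 + 8Pb. Setting this equal to demand: 250 - 4Pb = -27 + 8Pb, so Pb = 277/12.
Sellers receive Ps = 277/12 + 7 = 361/12; Q' = 250 − 4·(277/12) = 473/3.
Buyers' price falls by P* − Pb = 27.75 − 277/12 = 14/3; sellers' price rises by Ps − P* = 361/12 − 27.75 = 7/3.
So consumers capture (14/3)/7 = 2/3 of each unit of subsidy.

Consumer share = 2/3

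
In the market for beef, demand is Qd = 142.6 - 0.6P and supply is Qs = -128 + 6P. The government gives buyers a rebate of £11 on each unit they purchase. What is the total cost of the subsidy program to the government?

Pre-subsidy: 142.6 - 0.6P = -128 + 6P gives P* = 41, Q* = 118.
With the rebate, buyers effectively pay Pb = Ps − 11, where Ps is the price sellers receive.
Demand in terms of Ps becomes Qd = 142.6 − 0.6(Ps − 11) = 149.2 - 0.6Ps. Setting this equal to supply: 149.2 - 0.6Ps = -128 + 6Ps, so Ps = 42.
Buyers pay Pb = 42 − 11 = 31; Q' = -128 + 6·42 = 124.
Government outlay = subsidy × quantity = 11 × 124 = 1364.

Government cost = £1364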